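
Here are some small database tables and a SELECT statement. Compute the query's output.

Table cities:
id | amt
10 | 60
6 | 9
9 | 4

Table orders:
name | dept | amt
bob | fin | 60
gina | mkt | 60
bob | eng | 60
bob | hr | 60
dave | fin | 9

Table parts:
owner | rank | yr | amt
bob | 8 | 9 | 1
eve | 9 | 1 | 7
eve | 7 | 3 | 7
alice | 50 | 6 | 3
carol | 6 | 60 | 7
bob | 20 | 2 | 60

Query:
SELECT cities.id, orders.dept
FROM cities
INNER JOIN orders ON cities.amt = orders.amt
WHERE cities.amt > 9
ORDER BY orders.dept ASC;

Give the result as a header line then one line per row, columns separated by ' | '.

After JOIN orders (5 rows):
cities.id | cities.amt | orders.name | orders.dept | orders.amt
10 | 60 | bob | fin | 60
10 | 60 | gina | mkt | 60
10 | 60 | bob | eng | 60
10 | 60 | bob | hr | 60
6 | 9 | dave | fin | 9
After WHERE (4 rows):
cities.id | cities.amt | orders.name | orders.dept | orders.amt
10 | 60 | bob | fin | 60
10 | 60 | gina | mkt | 60
10 | 60 | bob | eng | 60
10 | 60 | bob | hr | 60
After SELECT (4 rows):
cities.id | orders.dept
10 | fin
10 | mkt
10 | eng
10 | hr
After ORDER BY (4 rows):
cities.id | orders.dept
10 | eng
10 | fin
10 | hr
10 | mkt

== RESULT ==
cities.id | orders.dept
10 | eng
10 | fin
10 | hr
10 | mkt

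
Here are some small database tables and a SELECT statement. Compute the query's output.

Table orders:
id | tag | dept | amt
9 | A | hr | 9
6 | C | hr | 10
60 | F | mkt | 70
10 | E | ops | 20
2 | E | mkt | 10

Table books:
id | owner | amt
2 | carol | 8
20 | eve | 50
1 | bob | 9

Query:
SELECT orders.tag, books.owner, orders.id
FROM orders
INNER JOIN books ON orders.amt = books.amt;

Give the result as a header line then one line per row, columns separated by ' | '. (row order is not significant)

== RESULT ==
orders.tag | books.owner | orders.id
A | bob | 9

Derivation:
After JOIN books (1 rows):
orders.id | orders.tag | orders.dept | orders.amt | books.id | books.owner | books.amt
9 | A | hr | 9 | 1 | bob | 9
After SELECT (1 rows):
orders.tag | books.owner | orders.id
A | bob | 9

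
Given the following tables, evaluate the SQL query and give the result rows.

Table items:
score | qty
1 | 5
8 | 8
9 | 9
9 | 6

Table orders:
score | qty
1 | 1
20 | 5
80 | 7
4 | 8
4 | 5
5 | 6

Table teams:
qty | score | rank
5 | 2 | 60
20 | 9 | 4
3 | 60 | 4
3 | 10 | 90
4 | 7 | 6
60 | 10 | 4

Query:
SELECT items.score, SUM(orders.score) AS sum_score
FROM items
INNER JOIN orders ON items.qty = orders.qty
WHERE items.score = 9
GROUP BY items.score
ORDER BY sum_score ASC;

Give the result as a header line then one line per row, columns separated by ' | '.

After JOIN orders (4 rows):
items.score | items.qty | orders.score | orders.qty
1 | 5 | 20 | 5
1 | 5 | 4 | 5
8 | 8 | 4 | 8
9 | 6 | 5 | 6
After WHERE (1 rows):
items.score | items.qty | orders.score | orders.qty
9 | 6 | 5 | 6
After GROUP BY (1 rows):
items.score | sum_score
9 | 5
After ORDER BY (1 rows):
items.score | sum_score
9 | 5

== RESULT ==
items.score | sum_score
9 | 5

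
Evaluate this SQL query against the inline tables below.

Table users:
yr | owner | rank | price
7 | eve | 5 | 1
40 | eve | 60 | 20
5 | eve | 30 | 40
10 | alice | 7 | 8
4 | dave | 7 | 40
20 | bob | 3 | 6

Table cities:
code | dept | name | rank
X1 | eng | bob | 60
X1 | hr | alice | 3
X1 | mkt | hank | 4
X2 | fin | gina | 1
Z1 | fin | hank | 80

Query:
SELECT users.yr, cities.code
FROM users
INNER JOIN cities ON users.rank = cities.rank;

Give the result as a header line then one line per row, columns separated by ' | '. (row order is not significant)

After JOIN cities (2 rows):
users.yr | users.owner | users.rank | users.price | cities.code | cities.dept | cities.name | cities.rank
40 | eve | 60 | 20 | X1 | eng | bob | 60
20 | bob | 3 | 6 | X1 | hr | alice | 3
After SELECT (2 rows):
users.yr | cities.code
40 | X1
20 | X1

== RESULT ==
users.yr | cities.code
40 | X1
20 | X1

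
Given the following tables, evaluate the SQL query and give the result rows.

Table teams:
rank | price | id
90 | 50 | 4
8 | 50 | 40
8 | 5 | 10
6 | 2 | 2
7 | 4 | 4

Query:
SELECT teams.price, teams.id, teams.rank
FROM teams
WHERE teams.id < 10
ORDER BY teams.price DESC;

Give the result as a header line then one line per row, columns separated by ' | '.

== RESULT ==
teams.price | teams.id | teams.rank
50 | 4 | 90
4 | 4 | 7
2 | 2 | 6

Derivation:
After WHERE (3 rows):
teams.rank | teams.price | teams.id
90 | 50 | 4
6 | 2 | 2
7 | 4 | 4
After SELECT (3 rows):
teams.price | teams.id | teams.rank
50 | 4 | 90
2 | 2 | 6
4 | 4 | 7
After ORDER BY (3 rows):
teams.price | teams.id | teams.rank
50 | 4 | 90
4 | 4 | 7
2 | 2 | 6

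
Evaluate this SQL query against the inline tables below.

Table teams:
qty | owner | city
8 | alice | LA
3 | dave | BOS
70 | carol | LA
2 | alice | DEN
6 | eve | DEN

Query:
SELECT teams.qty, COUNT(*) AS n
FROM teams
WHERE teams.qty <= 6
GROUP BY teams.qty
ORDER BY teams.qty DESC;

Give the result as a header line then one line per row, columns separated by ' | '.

After WHERE (3 rows):
teams.qty | teams.owner | teams.city
3 | dave | BOS
2 | alice | DEN
6 | eve | DEN
After GROUP BY (3 rows):
teams.qty | n
3 | 1
2 | 1
6 | 1
After ORDER BY (3 rows):
teams.qty | n
6 | 1
3 | 1
2 | 1

== RESULT ==
teams.qty | n
6 | 1
3 | 1
2 | 1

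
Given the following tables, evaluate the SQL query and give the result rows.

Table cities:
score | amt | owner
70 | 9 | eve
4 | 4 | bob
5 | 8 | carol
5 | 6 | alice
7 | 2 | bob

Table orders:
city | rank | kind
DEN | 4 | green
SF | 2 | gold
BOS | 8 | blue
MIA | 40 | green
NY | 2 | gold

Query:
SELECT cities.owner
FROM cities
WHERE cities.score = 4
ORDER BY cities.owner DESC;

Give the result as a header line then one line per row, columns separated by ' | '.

== RESULT ==
cities.owner
bob

Derivation:
After WHERE (1 rows):
cities.score | cities.amt | cities.owner
4 | 4 | bob
After SELECT (1 rows):
cities.owner
bob
After ORDER BY (1 rows):
cities.owner
bob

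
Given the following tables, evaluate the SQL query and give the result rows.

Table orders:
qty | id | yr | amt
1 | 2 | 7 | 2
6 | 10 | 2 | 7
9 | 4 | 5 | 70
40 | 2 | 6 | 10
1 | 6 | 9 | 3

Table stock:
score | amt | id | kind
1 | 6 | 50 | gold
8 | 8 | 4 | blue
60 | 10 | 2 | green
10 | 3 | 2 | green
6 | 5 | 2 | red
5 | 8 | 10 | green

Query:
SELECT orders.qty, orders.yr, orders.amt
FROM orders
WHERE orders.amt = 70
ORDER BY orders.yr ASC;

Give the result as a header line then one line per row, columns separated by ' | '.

After WHERE (1 rows):
orders.qty | orders.id | orders.yr | orders.amt
9 | 4 | 5 | 70
After SELECT (1 rows):
orders.qty | orders.yr | orders.amt
9 | 5 | 70
After ORDER BY (1 rows):
orders.qty | orders.yr | orders.amt
9 | 5 | 70

== RESULT ==
orders.qty | orders.yr | orders.amt
9 | 5 | 70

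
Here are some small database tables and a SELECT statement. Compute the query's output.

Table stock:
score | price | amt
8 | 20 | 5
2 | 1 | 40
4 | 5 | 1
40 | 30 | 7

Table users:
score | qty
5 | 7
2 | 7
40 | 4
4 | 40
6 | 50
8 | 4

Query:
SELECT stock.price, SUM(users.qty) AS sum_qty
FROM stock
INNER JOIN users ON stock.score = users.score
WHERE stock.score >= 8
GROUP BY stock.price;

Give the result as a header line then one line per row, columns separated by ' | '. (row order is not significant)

After JOIN users (4 rows):
stock.score | stock.price | stock.amt | users.score | users.qty
8 | 20 | 5 | 8 | 4
2 | 1 | 40 | 2 | 7
4 | 5 | 1 | 4 | 40
40 | 30 | 7 | 40 | 4
After WHERE (2 rows):
stock.score | stock.price | stock.amt | users.score | users.qty
8 | 20 | 5 | 8 | 4
40 | 30 | 7 | 40 | 4
After GROUP BY (2 rows):
stock.price | sum_qty
20 | 4
30 | 4

== RESULT ==
stock.price | sum_qty
20 | 4
30 | 4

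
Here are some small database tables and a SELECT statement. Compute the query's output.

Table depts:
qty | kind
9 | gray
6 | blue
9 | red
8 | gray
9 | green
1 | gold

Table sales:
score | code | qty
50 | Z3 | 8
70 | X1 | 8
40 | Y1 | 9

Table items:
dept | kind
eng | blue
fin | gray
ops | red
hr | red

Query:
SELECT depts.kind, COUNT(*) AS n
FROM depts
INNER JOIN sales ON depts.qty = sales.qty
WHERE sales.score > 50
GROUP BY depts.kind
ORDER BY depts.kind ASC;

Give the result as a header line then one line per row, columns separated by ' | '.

== RESULT ==
depts.kind | n
gray | 1

Derivation:
After JOIN sales (5 rows):
depts.qty | depts.kind | sales.score | sales.code | sales.qty
9 | gray | 40 | Y1 | 9
9 | red | 40 | Y1 | 9
8 | gray | 50 | Z3 | 8
8 | gray | 70 | X1 | 8
9 | green | 40 | Y1 | 9
After WHERE (1 rows):
depts.qty | depts.kind | sales.score | sales.code | sales.qty
8 | gray | 70 | X1 | 8
After GROUP BY (1 rows):
depts.kind | n
gray | 1
After ORDER BY (1 rows):
depts.kind | n
gray | 1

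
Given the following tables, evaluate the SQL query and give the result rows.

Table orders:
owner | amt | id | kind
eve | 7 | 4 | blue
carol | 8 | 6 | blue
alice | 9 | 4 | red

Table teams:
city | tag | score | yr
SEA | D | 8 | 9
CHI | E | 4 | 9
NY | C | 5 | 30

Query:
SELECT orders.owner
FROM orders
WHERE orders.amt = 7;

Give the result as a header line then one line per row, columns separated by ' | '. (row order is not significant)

After WHERE (1 rows):
orders.owner | orders.amt | orders.id | orders.kind
eve | 7 | 4 | blue
After SELECT (1 rows):
orders.owner
eve

== RESULT ==
orders.owner
eve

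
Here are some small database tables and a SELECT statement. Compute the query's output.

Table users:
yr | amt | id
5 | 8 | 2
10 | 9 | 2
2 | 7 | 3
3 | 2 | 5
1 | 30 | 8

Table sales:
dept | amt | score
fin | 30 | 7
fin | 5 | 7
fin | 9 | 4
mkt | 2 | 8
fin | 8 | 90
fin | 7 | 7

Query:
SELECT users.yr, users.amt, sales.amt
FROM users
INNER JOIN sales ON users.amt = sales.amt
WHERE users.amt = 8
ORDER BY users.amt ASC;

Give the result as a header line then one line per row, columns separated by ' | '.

After JOIN sales (5 rows):
users.yr | users.amt | users.id | sales.dept | sales.amt | sales.score
5 | 8 | 2 | fin | 8 | 90
10 | 9 | 2 | fin | 9 | 4
2 | 7 | 3 | fin | 7 | 7
3 | 2 | 5 | mkt | 2 | 8
1 | 30 | 8 | fin | 30 | 7
After WHERE (1 rows):
users.yr | users.amt | users.id | sales.dept | sales.amt | sales.score
5 | 8 | 2 | fin | 8 | 90
After SELECT (1 rows):
users.yr | users.amt | sales.amt
5 | 8 | 8
After ORDER BY (1 rows):
users.yr | users.amt | sales.amt
5 | 8 | 8

== RESULT ==
users.yr | users.amt | sales.amt
5 | 8 | 8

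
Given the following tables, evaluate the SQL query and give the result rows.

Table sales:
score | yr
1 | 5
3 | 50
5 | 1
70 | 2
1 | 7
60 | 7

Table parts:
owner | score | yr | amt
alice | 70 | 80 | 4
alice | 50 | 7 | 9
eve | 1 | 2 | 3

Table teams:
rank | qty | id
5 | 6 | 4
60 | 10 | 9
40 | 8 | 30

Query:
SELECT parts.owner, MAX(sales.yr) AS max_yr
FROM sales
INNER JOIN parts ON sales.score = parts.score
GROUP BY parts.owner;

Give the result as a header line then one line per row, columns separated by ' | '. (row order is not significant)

After JOIN parts (3 rows):
sales.score | sales.yr | parts.owner | parts.score | parts.yr | parts.amt
1 | 5 | eve | 1 | 2 | 3
70 | 2 | alice | 70 | 80 | 4
1 | 7 | eve | 1 | 2 | 3
After GROUP BY (2 rows):
parts.owner | max_yr
eve | 7
alice | 2

== RESULT ==
parts.owner | max_yr
eve | 7
alice | 2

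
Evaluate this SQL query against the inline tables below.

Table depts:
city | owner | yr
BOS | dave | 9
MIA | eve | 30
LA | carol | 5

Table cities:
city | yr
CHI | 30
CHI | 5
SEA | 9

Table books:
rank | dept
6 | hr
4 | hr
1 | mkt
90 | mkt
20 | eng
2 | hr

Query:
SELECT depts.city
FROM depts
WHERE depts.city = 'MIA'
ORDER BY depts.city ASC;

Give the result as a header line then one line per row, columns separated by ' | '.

After WHERE (1 rows):
depts.city | depts.owner | depts.yr
MIA | eve | 30
After SELECT (1 rows):
depts.city
MIA
After ORDER BY (1 rows):
depts.city
MIA

== RESULT ==
depts.city
MIA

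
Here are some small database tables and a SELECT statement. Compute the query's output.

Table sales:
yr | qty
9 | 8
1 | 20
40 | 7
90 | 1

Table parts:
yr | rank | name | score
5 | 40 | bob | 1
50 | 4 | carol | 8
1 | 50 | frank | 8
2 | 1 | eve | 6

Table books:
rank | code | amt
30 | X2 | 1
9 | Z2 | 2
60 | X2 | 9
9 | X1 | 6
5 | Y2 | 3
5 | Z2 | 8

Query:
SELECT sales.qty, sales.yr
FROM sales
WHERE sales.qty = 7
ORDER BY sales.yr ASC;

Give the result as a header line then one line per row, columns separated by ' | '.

== RESULT ==
sales.qty | sales.yr
7 | 40

Derivation:
After WHERE (1 rows):
sales.yr | sales.qty
40 | 7
After SELECT (1 rows):
sales.qty | sales.yr
7 | 40
After ORDER BY (1 rows):
sales.qty | sales.yr
7 | 40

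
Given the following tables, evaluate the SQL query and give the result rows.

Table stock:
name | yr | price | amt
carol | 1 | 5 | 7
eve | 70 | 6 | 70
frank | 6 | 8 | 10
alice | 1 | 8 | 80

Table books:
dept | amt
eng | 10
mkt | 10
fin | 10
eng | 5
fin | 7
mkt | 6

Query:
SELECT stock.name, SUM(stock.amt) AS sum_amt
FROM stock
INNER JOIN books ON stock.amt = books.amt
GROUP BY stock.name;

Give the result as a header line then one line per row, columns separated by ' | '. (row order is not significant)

== RESULT ==
stock.name | sum_amt
carol | 7
frank | 30

Derivation:
After JOIN books (4 rows):
stock.name | stock.yr | stock.price | stock.amt | books.dept | books.amt
carol | 1 | 5 | 7 | fin | 7
frank | 6 | 8 | 10 | eng | 10
frank | 6 | 8 | 10 | mkt | 10
frank | 6 | 8 | 10 | fin | 10
After GROUP BY (2 rows):
stock.name | sum_amt
carol | 7
frank | 30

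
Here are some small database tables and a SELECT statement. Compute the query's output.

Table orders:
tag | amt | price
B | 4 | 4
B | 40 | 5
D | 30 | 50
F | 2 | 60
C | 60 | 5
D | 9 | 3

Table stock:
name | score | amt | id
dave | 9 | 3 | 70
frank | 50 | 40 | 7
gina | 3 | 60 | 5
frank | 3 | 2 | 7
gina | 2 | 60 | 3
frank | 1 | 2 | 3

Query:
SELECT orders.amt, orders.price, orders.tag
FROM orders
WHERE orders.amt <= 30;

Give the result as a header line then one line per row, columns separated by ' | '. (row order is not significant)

After WHERE (4 rows):
orders.tag | orders.amt | orders.price
B | 4 | 4
D | 30 | 50
F | 2 | 60
D | 9 | 3
After SELECT (4 rows):
orders.amt | orders.price | orders.tag
4 | 4 | B
30 | 50 | D
2 | 60 | F
9 | 3 | D

== RESULT ==
orders.amt | orders.price | orders.tag
4 | 4 | B
30 | 50 | D
2 | 60 | F
9 | 3 | D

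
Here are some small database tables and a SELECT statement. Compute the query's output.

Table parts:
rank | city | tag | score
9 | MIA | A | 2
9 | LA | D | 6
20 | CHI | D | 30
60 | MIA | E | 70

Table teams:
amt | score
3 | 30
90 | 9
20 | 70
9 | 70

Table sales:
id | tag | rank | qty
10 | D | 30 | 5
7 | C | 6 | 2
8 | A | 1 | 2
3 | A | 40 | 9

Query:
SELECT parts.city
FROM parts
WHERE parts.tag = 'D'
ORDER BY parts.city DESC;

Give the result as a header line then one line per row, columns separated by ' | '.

== RESULT ==
parts.city
LA
CHI

Derivation:
After WHERE (2 rows):
parts.rank | parts.city | parts.tag | parts.score
9 | LA | D | 6
20 | CHI | D | 30
After SELECT (2 rows):
parts.city
LA
CHI
After ORDER BY (2 rows):
parts.city
LA
CHI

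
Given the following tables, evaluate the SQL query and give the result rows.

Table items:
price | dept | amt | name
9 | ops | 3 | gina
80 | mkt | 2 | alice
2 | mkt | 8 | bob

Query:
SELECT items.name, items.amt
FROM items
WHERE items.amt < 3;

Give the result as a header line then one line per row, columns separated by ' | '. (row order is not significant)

== RESULT ==
items.name | items.amt
alice | 2

Derivation:
After WHERE (1 rows):
items.price | items.dept | items.amt | items.name
80 | mkt | 2 | alice
After SELECT (1 rows):
items.name | items.amt
alice | 2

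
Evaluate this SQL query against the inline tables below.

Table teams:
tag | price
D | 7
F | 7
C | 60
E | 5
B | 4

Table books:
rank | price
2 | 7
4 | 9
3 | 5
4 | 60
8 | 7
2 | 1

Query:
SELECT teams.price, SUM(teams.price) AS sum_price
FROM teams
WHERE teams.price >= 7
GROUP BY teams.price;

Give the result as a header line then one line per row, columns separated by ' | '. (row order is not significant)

== RESULT ==
teams.price | sum_price
7 | 14
60 | 60

Derivation:
After WHERE (3 rows):
teams.tag | teams.price
D | 7
F | 7
C | 60
After GROUP BY (2 rows):
teams.price | sum_price
7 | 14
60 | 60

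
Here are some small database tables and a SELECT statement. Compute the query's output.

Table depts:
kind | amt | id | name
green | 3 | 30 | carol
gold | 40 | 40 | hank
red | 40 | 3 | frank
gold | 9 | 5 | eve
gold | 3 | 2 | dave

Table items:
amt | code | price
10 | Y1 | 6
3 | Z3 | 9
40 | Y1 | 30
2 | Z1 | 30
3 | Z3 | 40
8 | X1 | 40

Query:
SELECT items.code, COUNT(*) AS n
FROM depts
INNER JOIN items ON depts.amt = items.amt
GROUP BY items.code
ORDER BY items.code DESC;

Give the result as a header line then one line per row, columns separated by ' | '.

After JOIN items (6 rows):
depts.kind | depts.amt | depts.id | depts.name | items.amt | items.code | items.price
green | 3 | 30 | carol | 3 | Z3 | 9
green | 3 | 30 | carol | 3 | Z3 | 40
gold | 40 | 40 | hank | 40 | Y1 | 30
red | 40 | 3 | frank | 40 | Y1 | 30
gold | 3 | 2 | dave | 3 | Z3 | 9
gold | 3 | 2 | dave | 3 | Z3 | 40
After GROUP BY (2 rows):
items.code | n
Z3 | 4
Y1 | 2
After ORDER BY (2 rows):
items.code | n
Z3 | 4
Y1 | 2

== RESULT ==
items.code | n
Z3 | 4
Y1 | 2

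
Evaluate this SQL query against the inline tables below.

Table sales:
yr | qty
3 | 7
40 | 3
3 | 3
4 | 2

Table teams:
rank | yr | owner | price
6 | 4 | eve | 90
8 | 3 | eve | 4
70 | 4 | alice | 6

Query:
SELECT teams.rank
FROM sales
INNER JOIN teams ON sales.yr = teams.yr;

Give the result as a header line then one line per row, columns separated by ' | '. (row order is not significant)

== RESULT ==
teams.rank
8
8
6
70

Derivation:
After JOIN teams (4 rows):
sales.yr | sales.qty | teams.rank | teams.yr | teams.owner | teams.price
3 | 7 | 8 | 3 | eve | 4
3 | 3 | 8 | 3 | eve | 4
4 | 2 | 6 | 4 | eve | 90
4 | 2 | 70 | 4 | alice | 6
After SELECT (4 rows):
teams.rank
8
8
6
70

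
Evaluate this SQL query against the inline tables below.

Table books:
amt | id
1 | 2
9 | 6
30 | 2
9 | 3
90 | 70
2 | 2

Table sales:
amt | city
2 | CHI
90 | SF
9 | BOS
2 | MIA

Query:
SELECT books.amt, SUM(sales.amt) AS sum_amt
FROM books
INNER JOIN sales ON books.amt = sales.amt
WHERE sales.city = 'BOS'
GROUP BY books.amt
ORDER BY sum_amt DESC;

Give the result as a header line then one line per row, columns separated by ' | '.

== RESULT ==
books.amt | sum_amt
9 | 18

Derivation:
After JOIN sales (5 rows):
books.amt | books.id | sales.amt | sales.city
9 | 6 | 9 | BOS
9 | 3 | 9 | BOS
90 | 70 | 90 | SF
2 | 2 | 2 | CHI
2 | 2 | 2 | MIA
After WHERE (2 rows):
books.amt | books.id | sales.amt | sales.city
9 | 6 | 9 | BOS
9 | 3 | 9 | BOS
After GROUP BY (1 rows):
books.amt | sum_amt
9 | 18
After ORDER BY (1 rows):
books.amt | sum_amt
9 | 18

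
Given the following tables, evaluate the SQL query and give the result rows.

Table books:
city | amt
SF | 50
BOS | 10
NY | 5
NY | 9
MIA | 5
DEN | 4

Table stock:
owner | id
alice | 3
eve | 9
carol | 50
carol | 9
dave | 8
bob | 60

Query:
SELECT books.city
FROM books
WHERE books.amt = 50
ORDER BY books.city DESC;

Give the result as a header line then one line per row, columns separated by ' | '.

== RESULT ==
books.city
SF

Derivation:
After WHERE (1 rows):
books.city | books.amt
SF | 50
After SELECT (1 rows):
books.city
SF
After ORDER BY (1 rows):
books.city
SF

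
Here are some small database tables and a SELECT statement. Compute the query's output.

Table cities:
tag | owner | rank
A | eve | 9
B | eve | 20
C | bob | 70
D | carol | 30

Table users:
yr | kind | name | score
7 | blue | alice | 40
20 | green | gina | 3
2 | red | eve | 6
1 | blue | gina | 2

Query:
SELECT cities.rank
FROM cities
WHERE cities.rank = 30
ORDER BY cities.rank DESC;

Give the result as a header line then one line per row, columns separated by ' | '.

After WHERE (1 rows):
cities.tag | cities.owner | cities.rank
D | carol | 30
After SELECT (1 rows):
cities.rank
30
After ORDER BY (1 rows):
cities.rank
30

== RESULT ==
cities.rank
30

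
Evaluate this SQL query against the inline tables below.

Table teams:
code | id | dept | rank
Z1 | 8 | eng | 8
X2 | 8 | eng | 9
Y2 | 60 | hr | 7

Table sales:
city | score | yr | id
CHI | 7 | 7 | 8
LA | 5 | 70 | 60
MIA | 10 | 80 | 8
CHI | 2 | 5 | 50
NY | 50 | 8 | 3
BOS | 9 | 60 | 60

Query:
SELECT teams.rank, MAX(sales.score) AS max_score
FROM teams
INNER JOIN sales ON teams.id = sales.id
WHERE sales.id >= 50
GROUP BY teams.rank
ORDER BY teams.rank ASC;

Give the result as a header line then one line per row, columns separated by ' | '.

After JOIN sales (6 rows):
teams.code | teams.id | teams.dept | teams.rank | sales.city | sales.score | sales.yr | sales.id
Z1 | 8 | eng | 8 | CHI | 7 | 7 | 8
Z1 | 8 | eng | 8 | MIA | 10 | 80 | 8
X2 | 8 | eng | 9 | CHI | 7 | 7 | 8
X2 | 8 | eng | 9 | MIA | 10 | 80 | 8
Y2 | 60 | hr | 7 | LA | 5 | 70 | 60
Y2 | 60 | hr | 7 | BOS | 9 | 60 | 60
After WHERE (2 rows):
teams.code | teams.id | teams.dept | teams.rank | sales.city | sales.score | sales.yr | sales.id
Y2 | 60 | hr | 7 | LA | 5 | 70 | 60
Y2 | 60 | hr | 7 | BOS | 9 | 60 | 60
After GROUP BY (1 rows):
teams.rank | max_score
7 | 9
After ORDER BY (1 rows):
teams.rank | max_score
7 | 9

== RESULT ==
teams.rank | max_score
7 | 9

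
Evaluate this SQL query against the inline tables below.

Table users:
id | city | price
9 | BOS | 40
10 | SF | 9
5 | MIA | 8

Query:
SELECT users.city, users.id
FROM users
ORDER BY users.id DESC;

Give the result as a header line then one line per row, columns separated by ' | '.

== RESULT ==
users.city | users.id
SF | 10
BOS | 9
MIA | 5

Derivation:
After SELECT (3 rows):
users.city | users.id
BOS | 9
SF | 10
MIA | 5
After ORDER BY (3 rows):
users.city | users.id
SF | 10
BOS | 9
MIA | 5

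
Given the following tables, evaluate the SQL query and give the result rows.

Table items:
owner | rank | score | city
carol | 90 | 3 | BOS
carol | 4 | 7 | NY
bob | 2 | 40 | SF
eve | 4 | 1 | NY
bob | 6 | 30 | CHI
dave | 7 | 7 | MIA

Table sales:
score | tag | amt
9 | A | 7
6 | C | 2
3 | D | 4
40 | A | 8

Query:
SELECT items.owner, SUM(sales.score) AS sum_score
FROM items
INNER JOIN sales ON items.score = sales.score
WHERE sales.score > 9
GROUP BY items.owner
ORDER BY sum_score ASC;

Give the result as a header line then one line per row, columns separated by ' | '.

After JOIN sales (2 rows):
items.owner | items.rank | items.score | items.city | sales.score | sales.tag | sales.amt
carol | 90 | 3 | BOS | 3 | D | 4
bob | 2 | 40 | SF | 40 | A | 8
After WHERE (1 rows):
items.owner | items.rank | items.score | items.city | sales.score | sales.tag | sales.amt
bob | 2 | 40 | SF | 40 | A | 8
After GROUP BY (1 rows):
items.owner | sum_score
bob | 40
After ORDER BY (1 rows):
items.owner | sum_score
bob | 40

== RESULT ==
items.owner | sum_score
bob | 40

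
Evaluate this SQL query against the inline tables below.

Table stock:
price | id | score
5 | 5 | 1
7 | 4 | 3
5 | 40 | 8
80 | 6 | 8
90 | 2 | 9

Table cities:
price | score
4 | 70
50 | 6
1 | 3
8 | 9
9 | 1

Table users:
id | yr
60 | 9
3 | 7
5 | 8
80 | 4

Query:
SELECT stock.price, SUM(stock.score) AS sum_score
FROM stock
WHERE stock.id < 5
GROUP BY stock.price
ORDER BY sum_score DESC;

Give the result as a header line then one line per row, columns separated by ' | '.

After WHERE (2 rows):
stock.price | stock.id | stock.score
7 | 4 | 3
90 | 2 | 9
After GROUP BY (2 rows):
stock.price | sum_score
7 | 3
90 | 9
After ORDER BY (2 rows):
stock.price | sum_score
90 | 9
7 | 3

== RESULT ==
stock.price | sum_score
90 | 9
7 | 3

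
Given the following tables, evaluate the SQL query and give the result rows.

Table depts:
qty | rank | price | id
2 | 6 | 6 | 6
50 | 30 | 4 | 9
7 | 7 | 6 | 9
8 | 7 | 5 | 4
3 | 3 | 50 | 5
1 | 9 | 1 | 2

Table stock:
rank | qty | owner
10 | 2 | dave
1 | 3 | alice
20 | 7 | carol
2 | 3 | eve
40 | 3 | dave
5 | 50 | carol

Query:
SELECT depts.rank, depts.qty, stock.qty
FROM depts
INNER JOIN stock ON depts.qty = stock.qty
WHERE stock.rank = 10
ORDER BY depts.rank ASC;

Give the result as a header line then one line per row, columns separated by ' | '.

== RESULT ==
depts.rank | depts.qty | stock.qty
6 | 2 | 2

Derivation:
After JOIN stock (6 rows):
depts.qty | depts.rank | depts.price | depts.id | stock.rank | stock.qty | stock.owner
2 | 6 | 6 | 6 | 10 | 2 | dave
50 | 30 | 4 | 9 | 5 | 50 | carol
7 | 7 | 6 | 9 | 20 | 7 | carol
3 | 3 | 50 | 5 | 1 | 3 | alice
3 | 3 | 50 | 5 | 2 | 3 | eve
3 | 3 | 50 | 5 | 40 | 3 | dave
After WHERE (1 rows):
depts.qty | depts.rank | depts.price | depts.id | stock.rank | stock.qty | stock.owner
2 | 6 | 6 | 6 | 10 | 2 | dave
After SELECT (1 rows):
depts.rank | depts.qty | stock.qty
6 | 2 | 2
After ORDER BY (1 rows):
depts.rank | depts.qty | stock.qty
6 | 2 | 2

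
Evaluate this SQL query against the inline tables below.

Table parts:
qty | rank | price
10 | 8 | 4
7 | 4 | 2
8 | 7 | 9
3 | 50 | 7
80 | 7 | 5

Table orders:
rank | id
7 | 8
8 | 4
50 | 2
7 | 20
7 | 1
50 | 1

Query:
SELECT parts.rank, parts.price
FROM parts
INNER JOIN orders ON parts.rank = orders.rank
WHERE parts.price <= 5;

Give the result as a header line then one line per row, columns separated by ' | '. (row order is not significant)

== RESULT ==
parts.rank | parts.price
8 | 4
7 | 5
7 | 5
7 | 5

Derivation:
After JOIN orders (9 rows):
parts.qty | parts.rank | parts.price | orders.rank | orders.id
10 | 8 | 4 | 8 | 4
8 | 7 | 9 | 7 | 8
8 | 7 | 9 | 7 | 20
8 | 7 | 9 | 7 | 1
3 | 50 | 7 | 50 | 2
3 | 50 | 7 | 50 | 1
80 | 7 | 5 | 7 | 8
80 | 7 | 5 | 7 | 20
80 | 7 | 5 | 7 | 1
After WHERE (4 rows):
parts.qty | parts.rank | parts.price | orders.rank | orders.id
10 | 8 | 4 | 8 | 4
80 | 7 | 5 | 7 | 8
80 | 7 | 5 | 7 | 20
80 | 7 | 5 | 7 | 1
After SELECT (4 rows):
parts.rank | parts.price
8 | 4
7 | 5
7 | 5
7 | 5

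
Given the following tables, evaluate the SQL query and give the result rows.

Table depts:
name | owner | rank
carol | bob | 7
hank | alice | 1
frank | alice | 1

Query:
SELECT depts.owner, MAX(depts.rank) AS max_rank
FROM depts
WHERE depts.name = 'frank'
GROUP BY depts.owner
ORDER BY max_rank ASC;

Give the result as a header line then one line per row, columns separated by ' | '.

== RESULT ==
depts.owner | max_rank
alice | 1

Derivation:
After WHERE (1 rows):
depts.name | depts.owner | depts.rank
frank | alice | 1
After GROUP BY (1 rows):
depts.owner | max_rank
alice | 1
After ORDER BY (1 rows):
depts.owner | max_rank
alice | 1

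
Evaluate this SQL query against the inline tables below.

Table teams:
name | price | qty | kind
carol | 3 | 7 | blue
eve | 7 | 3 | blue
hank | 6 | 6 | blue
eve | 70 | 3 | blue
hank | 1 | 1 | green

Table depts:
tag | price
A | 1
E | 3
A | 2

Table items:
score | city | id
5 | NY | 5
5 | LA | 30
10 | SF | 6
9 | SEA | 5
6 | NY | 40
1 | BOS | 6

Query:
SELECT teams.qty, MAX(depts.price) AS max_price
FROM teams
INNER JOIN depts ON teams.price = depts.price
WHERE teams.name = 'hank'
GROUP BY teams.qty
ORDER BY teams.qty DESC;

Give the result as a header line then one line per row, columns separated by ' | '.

After JOIN depts (2 rows):
teams.name | teams.price | teams.qty | teams.kind | depts.tag | depts.price
carol | 3 | 7 | blue | E | 3
hank | 1 | 1 | green | A | 1
After WHERE (1 rows):
teams.name | teams.price | teams.qty | teams.kind | depts.tag | depts.price
hank | 1 | 1 | green | A | 1
After GROUP BY (1 rows):
teams.qty | max_price
1 | 1
After ORDER BY (1 rows):
teams.qty | max_price
1 | 1

== RESULT ==
teams.qty | max_price
1 | 1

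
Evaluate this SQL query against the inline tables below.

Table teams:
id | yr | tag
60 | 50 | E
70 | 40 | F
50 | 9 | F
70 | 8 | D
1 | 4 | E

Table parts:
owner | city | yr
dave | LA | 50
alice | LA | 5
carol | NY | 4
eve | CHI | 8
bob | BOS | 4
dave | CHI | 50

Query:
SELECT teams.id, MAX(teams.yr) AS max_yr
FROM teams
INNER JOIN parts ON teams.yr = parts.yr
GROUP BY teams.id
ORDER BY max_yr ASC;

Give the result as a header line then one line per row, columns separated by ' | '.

== RESULT ==
teams.id | max_yr
1 | 4
70 | 8
60 | 50

Derivation:
After JOIN parts (5 rows):
teams.id | teams.yr | teams.tag | parts.owner | parts.city | parts.yr
60 | 50 | E | dave | LA | 50
60 | 50 | E | dave | CHI | 50
70 | 8 | D | eve | CHI | 8
1 | 4 | E | carol | NY | 4
1 | 4 | E | bob | BOS | 4
After GROUP BY (3 rows):
teams.id | max_yr
60 | 50
70 | 8
1 | 4
After ORDER BY (3 rows):
teams.id | max_yr
1 | 4
70 | 8
60 | 50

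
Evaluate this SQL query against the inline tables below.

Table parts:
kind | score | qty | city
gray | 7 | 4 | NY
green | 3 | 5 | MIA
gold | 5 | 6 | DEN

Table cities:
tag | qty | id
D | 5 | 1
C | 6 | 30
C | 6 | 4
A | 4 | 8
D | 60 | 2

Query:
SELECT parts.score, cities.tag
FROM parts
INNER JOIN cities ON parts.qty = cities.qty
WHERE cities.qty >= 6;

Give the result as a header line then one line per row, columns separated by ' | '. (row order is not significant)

== RESULT ==
parts.score | cities.tag
5 | C
5 | C

Derivation:
After JOIN cities (4 rows):
parts.kind | parts.score | parts.qty | parts.city | cities.tag | cities.qty | cities.id
gray | 7 | 4 | NY | A | 4 | 8
green | 3 | 5 | MIA | D | 5 | 1
gold | 5 | 6 | DEN | C | 6 | 30
gold | 5 | 6 | DEN | C | 6 | 4
After WHERE (2 rows):
parts.kind | parts.score | parts.qty | parts.city | cities.tag | cities.qty | cities.id
gold | 5 | 6 | DEN | C | 6 | 30
gold | 5 | 6 | DEN | C | 6 | 4
After SELECT (2 rows):
parts.score | cities.tag
5 | C
5 | C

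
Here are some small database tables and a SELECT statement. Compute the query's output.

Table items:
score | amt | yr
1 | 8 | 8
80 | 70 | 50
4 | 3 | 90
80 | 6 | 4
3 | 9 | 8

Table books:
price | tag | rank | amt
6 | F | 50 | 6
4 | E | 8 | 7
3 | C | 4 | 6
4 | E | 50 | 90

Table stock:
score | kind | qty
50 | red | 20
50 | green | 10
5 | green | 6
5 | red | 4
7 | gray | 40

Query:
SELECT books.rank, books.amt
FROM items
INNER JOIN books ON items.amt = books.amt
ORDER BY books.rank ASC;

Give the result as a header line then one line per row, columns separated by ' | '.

== RESULT ==
books.rank | books.amt
4 | 6
50 | 6

Derivation:
After JOIN books (2 rows):
items.score | items.amt | items.yr | books.price | books.tag | books.rank | books.amt
80 | 6 | 4 | 6 | F | 50 | 6
80 | 6 | 4 | 3 | C | 4 | 6
After SELECT (2 rows):
books.rank | books.amt
50 | 6
4 | 6
After ORDER BY (2 rows):
books.rank | books.amt
4 | 6
50 | 6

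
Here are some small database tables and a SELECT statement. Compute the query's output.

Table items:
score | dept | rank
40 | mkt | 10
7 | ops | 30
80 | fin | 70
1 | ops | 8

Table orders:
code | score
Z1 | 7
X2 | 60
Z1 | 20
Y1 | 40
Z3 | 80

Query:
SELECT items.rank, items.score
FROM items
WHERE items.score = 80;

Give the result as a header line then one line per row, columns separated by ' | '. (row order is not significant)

== RESULT ==
items.rank | items.score
70 | 80

Derivation:
After WHERE (1 rows):
items.score | items.dept | items.rank
80 | fin | 70
After SELECT (1 rows):
items.rank | items.score
70 | 80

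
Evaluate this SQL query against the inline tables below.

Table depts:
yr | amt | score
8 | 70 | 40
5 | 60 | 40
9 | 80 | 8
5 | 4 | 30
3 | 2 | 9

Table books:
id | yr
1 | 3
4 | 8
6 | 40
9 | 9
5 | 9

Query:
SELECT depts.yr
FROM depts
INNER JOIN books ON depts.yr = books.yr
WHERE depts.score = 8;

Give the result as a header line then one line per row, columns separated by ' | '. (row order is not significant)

== RESULT ==
depts.yr
9
9

Derivation:
After JOIN books (4 rows):
depts.yr | depts.amt | depts.score | books.id | books.yr
8 | 70 | 40 | 4 | 8
9 | 80 | 8 | 9 | 9
9 | 80 | 8 | 5 | 9
3 | 2 | 9 | 1 | 3
After WHERE (2 rows):
depts.yr | depts.amt | depts.score | books.id | books.yr
9 | 80 | 8 | 9 | 9
9 | 80 | 8 | 5 | 9
After SELECT (2 rows):
depts.yr
9
9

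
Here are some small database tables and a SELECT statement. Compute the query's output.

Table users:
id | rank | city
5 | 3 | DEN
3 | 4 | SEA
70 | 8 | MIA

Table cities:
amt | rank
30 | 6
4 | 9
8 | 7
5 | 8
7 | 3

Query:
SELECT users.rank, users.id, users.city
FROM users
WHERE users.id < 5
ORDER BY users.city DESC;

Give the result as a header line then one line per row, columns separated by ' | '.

== RESULT ==
users.rank | users.id | users.city
4 | 3 | SEA

Derivation:
After WHERE (1 rows):
users.id | users.rank | users.city
3 | 4 | SEA
After SELECT (1 rows):
users.rank | users.id | users.city
4 | 3 | SEA
After ORDER BY (1 rows):
users.rank | users.id | users.city
4 | 3 | SEA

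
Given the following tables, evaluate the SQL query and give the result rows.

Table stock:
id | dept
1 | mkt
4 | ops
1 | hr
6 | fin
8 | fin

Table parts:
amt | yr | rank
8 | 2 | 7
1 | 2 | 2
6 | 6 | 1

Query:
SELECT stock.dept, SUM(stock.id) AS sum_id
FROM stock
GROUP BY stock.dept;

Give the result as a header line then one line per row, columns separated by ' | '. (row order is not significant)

== RESULT ==
stock.dept | sum_id
mkt | 1
ops | 4
hr | 1
fin | 14

Derivation:
After GROUP BY (4 rows):
stock.dept | sum_id
mkt | 1
ops | 4
hr | 1
fin | 14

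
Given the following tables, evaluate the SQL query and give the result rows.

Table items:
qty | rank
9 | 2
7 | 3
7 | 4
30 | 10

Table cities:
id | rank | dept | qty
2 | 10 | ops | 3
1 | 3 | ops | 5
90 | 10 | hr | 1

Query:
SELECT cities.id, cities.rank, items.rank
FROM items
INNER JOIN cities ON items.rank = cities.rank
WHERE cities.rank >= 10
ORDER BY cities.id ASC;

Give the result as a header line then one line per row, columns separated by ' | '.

== RESULT ==
cities.id | cities.rank | items.rank
2 | 10 | 10
90 | 10 | 10

Derivation:
After JOIN cities (3 rows):
items.qty | items.rank | cities.id | cities.rank | cities.dept | cities.qty
7 | 3 | 1 | 3 | ops | 5
30 | 10 | 2 | 10 | ops | 3
30 | 10 | 90 | 10 | hr | 1
After WHERE (2 rows):
items.qty | items.rank | cities.id | cities.rank | cities.dept | cities.qty
30 | 10 | 2 | 10 | ops | 3
30 | 10 | 90 | 10 | hr | 1
After SELECT (2 rows):
cities.id | cities.rank | items.rank
2 | 10 | 10
90 | 10 | 10
After ORDER BY (2 rows):
cities.id | cities.rank | items.rank
2 | 10 | 10
90 | 10 | 10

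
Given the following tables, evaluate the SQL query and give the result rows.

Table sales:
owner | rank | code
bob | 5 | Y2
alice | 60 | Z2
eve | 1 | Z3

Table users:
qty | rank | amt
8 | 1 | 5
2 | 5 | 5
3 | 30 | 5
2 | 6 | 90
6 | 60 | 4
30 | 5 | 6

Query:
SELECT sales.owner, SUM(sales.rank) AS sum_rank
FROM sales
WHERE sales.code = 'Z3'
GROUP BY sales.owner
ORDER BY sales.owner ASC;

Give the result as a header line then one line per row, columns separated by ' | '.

After WHERE (1 rows):
sales.owner | sales.rank | sales.code
eve | 1 | Z3
After GROUP BY (1 rows):
sales.owner | sum_rank
eve | 1
After ORDER BY (1 rows):
sales.owner | sum_rank
eve | 1

== RESULT ==
sales.owner | sum_rank
eve | 1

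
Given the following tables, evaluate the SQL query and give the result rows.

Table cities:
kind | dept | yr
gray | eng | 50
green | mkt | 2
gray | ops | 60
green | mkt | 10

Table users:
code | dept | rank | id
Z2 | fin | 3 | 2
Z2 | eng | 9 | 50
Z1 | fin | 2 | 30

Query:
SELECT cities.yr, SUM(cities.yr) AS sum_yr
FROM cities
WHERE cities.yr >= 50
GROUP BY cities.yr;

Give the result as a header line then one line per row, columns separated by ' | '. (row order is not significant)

After WHERE (2 rows):
cities.kind | cities.dept | cities.yr
gray | eng | 50
gray | ops | 60
After GROUP BY (2 rows):
cities.yr | sum_yr
50 | 50
60 | 60

== RESULT ==
cities.yr | sum_yr
50 | 50
60 | 60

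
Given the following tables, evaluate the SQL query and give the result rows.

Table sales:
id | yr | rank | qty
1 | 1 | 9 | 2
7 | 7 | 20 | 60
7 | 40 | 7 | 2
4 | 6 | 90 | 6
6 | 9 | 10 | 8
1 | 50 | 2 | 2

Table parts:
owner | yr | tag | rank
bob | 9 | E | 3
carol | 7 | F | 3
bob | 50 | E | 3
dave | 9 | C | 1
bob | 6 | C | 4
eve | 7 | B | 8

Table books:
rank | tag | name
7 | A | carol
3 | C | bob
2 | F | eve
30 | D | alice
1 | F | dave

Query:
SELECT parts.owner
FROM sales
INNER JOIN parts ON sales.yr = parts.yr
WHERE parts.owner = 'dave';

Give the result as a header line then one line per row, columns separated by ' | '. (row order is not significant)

== RESULT ==
parts.owner
dave

Derivation:
After JOIN parts (6 rows):
sales.id | sales.yr | sales.rank | sales.qty | parts.owner | parts.yr | parts.tag | parts.rank
7 | 7 | 20 | 60 | carol | 7 | F | 3
7 | 7 | 20 | 60 | eve | 7 | B | 8
4 | 6 | 90 | 6 | bob | 6 | C | 4
6 | 9 | 10 | 8 | bob | 9 | E | 3
6 | 9 | 10 | 8 | dave | 9 | C | 1
1 | 50 | 2 | 2 | bob | 50 | E | 3
After WHERE (1 rows):
sales.id | sales.yr | sales.rank | sales.qty | parts.owner | parts.yr | parts.tag | parts.rank
6 | 9 | 10 | 8 | dave | 9 | C | 1
After SELECT (1 rows):
parts.owner
dave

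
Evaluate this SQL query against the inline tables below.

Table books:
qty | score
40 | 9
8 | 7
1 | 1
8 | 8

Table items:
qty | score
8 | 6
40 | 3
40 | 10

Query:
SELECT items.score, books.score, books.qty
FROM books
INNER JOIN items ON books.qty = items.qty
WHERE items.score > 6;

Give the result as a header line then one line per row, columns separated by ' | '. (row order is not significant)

After JOIN items (4 rows):
books.qty | books.score | items.qty | items.score
40 | 9 | 40 | 3
40 | 9 | 40 | 10
8 | 7 | 8 | 6
8 | 8 | 8 | 6
After WHERE (1 rows):
books.qty | books.score | items.qty | items.score
40 | 9 | 40 | 10
After SELECT (1 rows):
items.score | books.score | books.qty
10 | 9 | 40

== RESULT ==
items.score | books.score | books.qty
10 | 9 | 40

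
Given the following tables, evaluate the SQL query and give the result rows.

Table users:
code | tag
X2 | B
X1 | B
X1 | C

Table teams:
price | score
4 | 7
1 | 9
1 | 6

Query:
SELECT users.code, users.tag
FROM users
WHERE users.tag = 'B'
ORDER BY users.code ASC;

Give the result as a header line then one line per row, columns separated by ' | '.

After WHERE (2 rows):
users.code | users.tag
X2 | B
X1 | B
After SELECT (2 rows):
users.code | users.tag
X2 | B
X1 | B
After ORDER BY (2 rows):
users.code | users.tag
X1 | B
X2 | B

== RESULT ==
users.code | users.tag
X1 | B
X2 | B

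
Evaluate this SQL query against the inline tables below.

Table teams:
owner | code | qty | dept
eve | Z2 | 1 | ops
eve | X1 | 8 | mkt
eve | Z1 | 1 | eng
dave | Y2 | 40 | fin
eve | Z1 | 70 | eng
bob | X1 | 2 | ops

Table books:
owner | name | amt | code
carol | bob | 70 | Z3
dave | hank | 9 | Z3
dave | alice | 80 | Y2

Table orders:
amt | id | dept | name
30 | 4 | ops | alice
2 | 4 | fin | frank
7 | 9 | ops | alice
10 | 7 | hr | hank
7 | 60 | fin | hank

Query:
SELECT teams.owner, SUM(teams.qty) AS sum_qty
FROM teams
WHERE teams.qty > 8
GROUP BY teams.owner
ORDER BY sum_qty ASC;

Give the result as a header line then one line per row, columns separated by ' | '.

== RESULT ==
teams.owner | sum_qty
dave | 40
eve | 70

Derivation:
After WHERE (2 rows):
teams.owner | teams.code | teams.qty | teams.dept
dave | Y2 | 40 | fin
eve | Z1 | 70 | eng
After GROUP BY (2 rows):
teams.owner | sum_qty
dave | 40
eve | 70
After ORDER BY (2 rows):
teams.owner | sum_qty
dave | 40
eve | 70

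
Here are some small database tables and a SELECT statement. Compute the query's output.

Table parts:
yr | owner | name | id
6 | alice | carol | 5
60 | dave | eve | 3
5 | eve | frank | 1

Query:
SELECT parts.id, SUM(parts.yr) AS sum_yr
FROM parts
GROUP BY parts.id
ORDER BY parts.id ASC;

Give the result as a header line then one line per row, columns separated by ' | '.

== RESULT ==
parts.id | sum_yr
1 | 5
3 | 60
5 | 6

Derivation:
After GROUP BY (3 rows):
parts.id | sum_yr
5 | 6
3 | 60
1 | 5
After ORDER BY (3 rows):
parts.id | sum_yr
1 | 5
3 | 60
5 | 6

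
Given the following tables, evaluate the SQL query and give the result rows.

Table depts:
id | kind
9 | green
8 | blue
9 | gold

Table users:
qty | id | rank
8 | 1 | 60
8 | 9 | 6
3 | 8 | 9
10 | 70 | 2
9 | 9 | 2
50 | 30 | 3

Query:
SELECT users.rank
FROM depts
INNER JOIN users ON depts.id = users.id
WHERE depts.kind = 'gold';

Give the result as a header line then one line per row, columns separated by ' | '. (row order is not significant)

== RESULT ==
users.rank
6
2

Derivation:
After JOIN users (5 rows):
depts.id | depts.kind | users.qty | users.id | users.rank
9 | green | 8 | 9 | 6
9 | green | 9 | 9 | 2
8 | blue | 3 | 8 | 9
9 | gold | 8 | 9 | 6
9 | gold | 9 | 9 | 2
After WHERE (2 rows):
depts.id | depts.kind | users.qty | users.id | users.rank
9 | gold | 8 | 9 | 6
9 | gold | 9 | 9 | 2
After SELECT (2 rows):
users.rank
6
2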